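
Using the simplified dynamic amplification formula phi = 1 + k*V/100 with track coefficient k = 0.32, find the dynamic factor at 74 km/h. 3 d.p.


phi = 1 + k * V / 100
phi = 1 + 0.32 * 74 / 100
phi = 1 + 0.2368
phi = 1.237

1.237


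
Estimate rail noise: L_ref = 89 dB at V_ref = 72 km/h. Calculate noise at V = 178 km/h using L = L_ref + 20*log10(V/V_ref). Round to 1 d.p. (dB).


V/V_ref = 178 / 72 = 2.472222
log10(2.472222) = 0.393088
20 * 0.393088 = 7.8618
L = 89 + 7.8618 = 96.9 dB

96.9


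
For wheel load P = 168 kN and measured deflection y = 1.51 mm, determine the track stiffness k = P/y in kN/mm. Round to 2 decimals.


Track stiffness k = P / y
k = 168 / 1.51
k = 111.26 kN/mm

111.26


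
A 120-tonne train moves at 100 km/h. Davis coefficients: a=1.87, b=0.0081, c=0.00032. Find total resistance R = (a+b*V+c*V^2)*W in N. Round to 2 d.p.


b*V = 0.0081 * 100 = 0.81
c*V^2 = 0.00032 * 10000 = 3.2
R_per_t = 1.87 + 0.81 + 3.2 = 5.88 N/t
R_total = 5.88 * 120 = 705.60 N

705.60


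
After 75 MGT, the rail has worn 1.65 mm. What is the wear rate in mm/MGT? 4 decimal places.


Wear rate = total wear / cumulative tonnage
Rate = 1.65 / 75
Rate = 0.0220 mm/MGT

0.0220


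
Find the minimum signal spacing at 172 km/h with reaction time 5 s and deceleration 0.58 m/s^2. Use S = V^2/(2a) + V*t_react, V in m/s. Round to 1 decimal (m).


V = 172 / 3.6 = 47.7778 m/s
Braking distance = 47.7778^2 / (2*0.58) = 1967.8587 m
Sighting distance = 47.7778 * 5 = 238.8889 m
S = 1967.8587 + 238.8889 = 2206.7 m

2206.7


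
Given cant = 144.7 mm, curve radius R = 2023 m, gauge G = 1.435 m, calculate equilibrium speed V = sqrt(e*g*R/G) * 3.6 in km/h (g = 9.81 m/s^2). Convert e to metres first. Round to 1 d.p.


Convert cant: e = 144.7 mm = 0.1447 m
V_ms = sqrt(0.1447 * 9.81 * 2023 / 1.435)
V_ms = sqrt(2001.158649) = 44.7343 m/s
V = 44.7343 * 3.6 = 161.0 km/h

161.0


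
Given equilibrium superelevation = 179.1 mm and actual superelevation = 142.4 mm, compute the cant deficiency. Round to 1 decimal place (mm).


Cant deficiency = equilibrium cant - actual cant
CD = 179.1 - 142.4
CD = 36.7 mm

36.7


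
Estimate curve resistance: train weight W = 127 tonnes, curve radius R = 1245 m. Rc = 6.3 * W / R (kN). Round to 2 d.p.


Rc = 6.3 * W / R
Rc = 6.3 * 127 / 1245
Rc = 800.1 / 1245
Rc = 0.64 kN

0.64


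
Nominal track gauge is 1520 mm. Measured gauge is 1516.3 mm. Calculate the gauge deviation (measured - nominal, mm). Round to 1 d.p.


Deviation = measured - nominal
Deviation = 1516.3 - 1520
Deviation = -3.7 mm

-3.7


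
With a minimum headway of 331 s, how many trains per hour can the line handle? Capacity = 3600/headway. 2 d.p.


Capacity = 3600 / headway
Capacity = 3600 / 331
Capacity = 10.88 trains/hour

10.88


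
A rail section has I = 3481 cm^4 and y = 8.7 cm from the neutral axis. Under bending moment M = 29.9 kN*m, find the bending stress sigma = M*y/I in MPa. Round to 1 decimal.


Convert units:
M = 29.9 kN*m = 29900000 N*mm
y = 8.7 cm = 87 mm
I = 3481 cm^4 = 34810000 mm^4
sigma = 29900000 * 87 / 34810000
sigma = 74.7 MPa

74.7


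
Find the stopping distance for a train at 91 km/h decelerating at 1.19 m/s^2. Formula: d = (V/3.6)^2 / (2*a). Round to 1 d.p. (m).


Convert speed: V = 91 / 3.6 = 25.2778 m/s
V^2 = 638.966
d = 638.966 / (2 * 1.19)
d = 638.966 / 2.38
d = 268.5 m

268.5


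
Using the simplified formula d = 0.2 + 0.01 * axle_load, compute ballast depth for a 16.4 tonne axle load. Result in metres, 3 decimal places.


d = 0.2 + 0.01 * 16.4
d = 0.2 + 0.164
d = 0.364 m

0.364


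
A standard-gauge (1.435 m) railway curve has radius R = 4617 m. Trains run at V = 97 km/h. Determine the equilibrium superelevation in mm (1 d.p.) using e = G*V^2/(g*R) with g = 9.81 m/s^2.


Convert speed: V = 97 / 3.6 = 26.9444 m/s
Apply formula: e = 1.435 * 26.9444^2 / (9.81 * 4617)
e = 1.435 * 726.0031 / 45292.77
e = 0.023002 m = 23.0 mm

23.0


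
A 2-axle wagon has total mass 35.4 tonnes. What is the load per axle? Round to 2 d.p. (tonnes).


Load per axle = total weight / number of axles
Load = 35.4 / 2
Load = 17.70 tonnes

17.70


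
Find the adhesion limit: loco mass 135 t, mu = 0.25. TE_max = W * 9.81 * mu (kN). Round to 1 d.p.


TE_max = W * g * mu
TE_max = 135 * 9.81 * 0.25
TE_max = 1324.35 * 0.25
TE_max = 331.1 kN

331.1


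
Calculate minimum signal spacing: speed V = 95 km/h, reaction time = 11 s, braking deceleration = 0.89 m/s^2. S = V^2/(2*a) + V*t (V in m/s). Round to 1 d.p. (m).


V = 95 / 3.6 = 26.3889 m/s
Braking distance = 26.3889^2 / (2*0.89) = 391.221 m
Sighting distance = 26.3889 * 11 = 290.2778 m
S = 391.221 + 290.2778 = 681.5 m

681.5


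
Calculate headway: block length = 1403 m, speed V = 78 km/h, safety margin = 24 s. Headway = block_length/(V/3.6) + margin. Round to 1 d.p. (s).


V = 78 / 3.6 = 21.6667 m/s
Block traversal time = 1403 / 21.6667 = 64.7538 s
Headway = 64.7538 + 24
Headway = 88.8 s

88.8


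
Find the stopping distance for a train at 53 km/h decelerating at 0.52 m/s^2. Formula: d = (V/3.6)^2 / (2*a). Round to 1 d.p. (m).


Convert speed: V = 53 / 3.6 = 14.7222 m/s
V^2 = 216.7438
d = 216.7438 / (2 * 0.52)
d = 216.7438 / 1.04
d = 208.4 m

208.4


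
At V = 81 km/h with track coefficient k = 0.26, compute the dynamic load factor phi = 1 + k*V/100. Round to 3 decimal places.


phi = 1 + k * V / 100
phi = 1 + 0.26 * 81 / 100
phi = 1 + 0.2106
phi = 1.211

1.211


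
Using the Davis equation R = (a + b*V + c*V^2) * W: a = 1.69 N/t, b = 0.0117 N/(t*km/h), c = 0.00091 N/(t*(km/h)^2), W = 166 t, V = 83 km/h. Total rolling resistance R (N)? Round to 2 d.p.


b*V = 0.0117 * 83 = 0.9711
c*V^2 = 0.00091 * 6889 = 6.26899
R_per_t = 1.69 + 0.9711 + 6.26899 = 8.93009 N/t
R_total = 8.93009 * 166 = 1482.39 N

1482.39


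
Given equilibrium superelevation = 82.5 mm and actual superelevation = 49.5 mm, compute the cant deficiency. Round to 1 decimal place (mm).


Cant deficiency = equilibrium cant - actual cant
CD = 82.5 - 49.5
CD = 33.0 mm

33.0


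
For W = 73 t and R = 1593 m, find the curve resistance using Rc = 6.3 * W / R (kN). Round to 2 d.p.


Rc = 6.3 * W / R
Rc = 6.3 * 73 / 1593
Rc = 459.9 / 1593
Rc = 0.29 kN

0.29


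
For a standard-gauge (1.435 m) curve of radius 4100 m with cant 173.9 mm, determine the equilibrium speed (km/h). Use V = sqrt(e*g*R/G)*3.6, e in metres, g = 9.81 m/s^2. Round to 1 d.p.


Convert cant: e = 173.9 mm = 0.1739 m
V_ms = sqrt(0.1739 * 9.81 * 4100 / 1.435)
V_ms = sqrt(4874.168571) = 69.8152 m/s
V = 69.8152 * 3.6 = 251.3 km/h

251.3


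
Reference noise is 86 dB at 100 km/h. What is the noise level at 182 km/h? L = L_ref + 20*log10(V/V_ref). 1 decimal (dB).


V/V_ref = 182 / 100 = 1.82
log10(1.82) = 0.260071
20 * 0.260071 = 5.2014
L = 86 + 5.2014 = 91.2 dB

91.2


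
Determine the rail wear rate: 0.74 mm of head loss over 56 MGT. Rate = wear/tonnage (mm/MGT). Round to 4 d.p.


Wear rate = total wear / cumulative tonnage
Rate = 0.74 / 56
Rate = 0.0132 mm/MGT

0.0132


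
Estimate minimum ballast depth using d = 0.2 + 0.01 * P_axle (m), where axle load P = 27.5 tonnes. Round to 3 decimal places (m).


d = 0.2 + 0.01 * 27.5
d = 0.2 + 0.275
d = 0.475 m

0.475


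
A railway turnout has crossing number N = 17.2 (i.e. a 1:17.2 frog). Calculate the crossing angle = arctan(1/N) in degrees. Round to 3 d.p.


1/N = 1/17.2 = 0.05814
angle = arctan(0.05814) = 0.058074 rad
angle = 0.058074 * 180/pi = 3.327 degrees

3.327


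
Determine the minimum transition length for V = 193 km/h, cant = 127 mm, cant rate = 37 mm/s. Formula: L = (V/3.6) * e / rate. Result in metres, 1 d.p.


Convert speed: V = 193 / 3.6 = 53.6111 m/s
L = 53.6111 * 127 / 37
L = 6808.6111 / 37
L = 184.0 m

184.0


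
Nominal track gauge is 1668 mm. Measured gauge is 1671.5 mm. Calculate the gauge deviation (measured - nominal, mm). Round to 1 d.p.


Deviation = measured - nominal
Deviation = 1671.5 - 1668
Deviation = 3.5 mm

3.5


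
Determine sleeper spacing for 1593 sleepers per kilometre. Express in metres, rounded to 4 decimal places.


Spacing = 1000 m / number of sleepers
Spacing = 1000 / 1593
Spacing = 0.6277 m

0.6277


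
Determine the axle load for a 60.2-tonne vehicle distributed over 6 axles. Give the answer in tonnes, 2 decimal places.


Load per axle = total weight / number of axles
Load = 60.2 / 6
Load = 10.03 tonnes

10.03


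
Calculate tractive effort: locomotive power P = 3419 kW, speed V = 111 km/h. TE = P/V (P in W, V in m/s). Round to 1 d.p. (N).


Convert: P = 3419 kW = 3419000 W
V = 111 / 3.6 = 30.8333 m/s
TE = 3419000 / 30.8333
TE = 110886.5 N

110886.5


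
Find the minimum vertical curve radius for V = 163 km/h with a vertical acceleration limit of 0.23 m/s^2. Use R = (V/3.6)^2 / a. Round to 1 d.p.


Convert speed: V = 163 / 3.6 = 45.2778 m/s
V^2 = 2050.0772 m^2/s^2
R_v = 2050.0772 / 0.23
R_v = 8913.4 m

8913.4


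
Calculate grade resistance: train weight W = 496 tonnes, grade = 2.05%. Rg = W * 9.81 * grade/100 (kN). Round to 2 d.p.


Rg = W * 9.81 * grade / 100
Rg = 496 * 9.81 * 2.05 / 100
Rg = 4865.76 * 0.0205
Rg = 99.75 kN

99.75


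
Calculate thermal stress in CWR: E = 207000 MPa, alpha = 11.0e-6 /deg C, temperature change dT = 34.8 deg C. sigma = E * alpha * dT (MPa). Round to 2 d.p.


sigma = E * alpha * dT
sigma = 207000 * 11.0e-6 * 34.8
sigma = 2.277 * 34.8
sigma = 79.24 MPa

79.24


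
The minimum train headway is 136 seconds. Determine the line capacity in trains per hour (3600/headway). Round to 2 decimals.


Capacity = 3600 / headway
Capacity = 3600 / 136
Capacity = 26.47 trains/hour

26.47


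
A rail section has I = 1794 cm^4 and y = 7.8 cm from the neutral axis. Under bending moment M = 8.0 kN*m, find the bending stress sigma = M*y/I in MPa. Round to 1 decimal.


Convert units:
M = 8.0 kN*m = 8000000 N*mm
y = 7.8 cm = 78 mm
I = 1794 cm^4 = 17940000 mm^4
sigma = 8000000 * 78 / 17940000
sigma = 34.8 MPa

34.8


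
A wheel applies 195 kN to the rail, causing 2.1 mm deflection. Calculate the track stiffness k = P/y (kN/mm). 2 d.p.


Track stiffness k = P / y
k = 195 / 2.1
k = 92.86 kN/mm

92.86


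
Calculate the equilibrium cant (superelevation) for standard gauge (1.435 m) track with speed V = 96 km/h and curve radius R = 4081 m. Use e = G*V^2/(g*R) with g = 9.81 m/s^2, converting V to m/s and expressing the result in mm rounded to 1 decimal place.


Convert speed: V = 96 / 3.6 = 26.6667 m/s
Apply formula: e = 1.435 * 26.6667^2 / (9.81 * 4081)
e = 1.435 * 711.1111 / 40034.61
e = 0.025489 m = 25.5 mm

25.5


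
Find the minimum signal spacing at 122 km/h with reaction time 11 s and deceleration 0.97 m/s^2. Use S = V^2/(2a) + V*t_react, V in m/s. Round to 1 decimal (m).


V = 122 / 3.6 = 33.8889 m/s
Braking distance = 33.8889^2 / (2*0.97) = 591.988 m
Sighting distance = 33.8889 * 11 = 372.7778 m
S = 591.988 + 372.7778 = 964.8 m

964.8


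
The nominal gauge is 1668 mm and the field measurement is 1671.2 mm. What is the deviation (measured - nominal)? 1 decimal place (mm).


Deviation = measured - nominal
Deviation = 1671.2 - 1668
Deviation = 3.2 mm

3.2


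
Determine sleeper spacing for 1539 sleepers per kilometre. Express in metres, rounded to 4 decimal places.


Spacing = 1000 m / number of sleepers
Spacing = 1000 / 1539
Spacing = 0.6498 m

0.6498


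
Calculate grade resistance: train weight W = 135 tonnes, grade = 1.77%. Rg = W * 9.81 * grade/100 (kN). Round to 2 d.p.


Rg = W * 9.81 * grade / 100
Rg = 135 * 9.81 * 1.77 / 100
Rg = 1324.35 * 0.0177
Rg = 23.44 kN

23.44


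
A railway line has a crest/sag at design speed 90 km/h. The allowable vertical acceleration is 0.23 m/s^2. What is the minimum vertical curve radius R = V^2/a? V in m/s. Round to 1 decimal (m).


Convert speed: V = 90 / 3.6 = 25.0 m/s
V^2 = 625.0 m^2/s^2
R_v = 625.0 / 0.23
R_v = 2717.4 m

2717.4


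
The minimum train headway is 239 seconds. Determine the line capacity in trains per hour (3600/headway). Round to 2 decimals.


Capacity = 3600 / headway
Capacity = 3600 / 239
Capacity = 15.06 trains/hour

15.06


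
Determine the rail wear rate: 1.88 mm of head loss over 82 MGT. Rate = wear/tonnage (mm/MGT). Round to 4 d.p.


Wear rate = total wear / cumulative tonnage
Rate = 1.88 / 82
Rate = 0.0229 mm/MGT

0.0229


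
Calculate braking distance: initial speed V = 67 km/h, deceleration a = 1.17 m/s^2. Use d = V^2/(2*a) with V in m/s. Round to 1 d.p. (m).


Convert speed: V = 67 / 3.6 = 18.6111 m/s
V^2 = 346.3735
d = 346.3735 / (2 * 1.17)
d = 346.3735 / 2.34
d = 148.0 m

148.0


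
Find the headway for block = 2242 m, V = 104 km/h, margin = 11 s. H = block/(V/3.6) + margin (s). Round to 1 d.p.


V = 104 / 3.6 = 28.8889 m/s
Block traversal time = 2242 / 28.8889 = 77.6077 s
Headway = 77.6077 + 11
Headway = 88.6 s

88.6


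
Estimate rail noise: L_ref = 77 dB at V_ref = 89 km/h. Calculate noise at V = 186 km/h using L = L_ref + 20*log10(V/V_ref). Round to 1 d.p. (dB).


V/V_ref = 186 / 89 = 2.089888
log10(2.089888) = 0.320123
20 * 0.320123 = 6.4025
L = 77 + 6.4025 = 83.4 dB

83.4


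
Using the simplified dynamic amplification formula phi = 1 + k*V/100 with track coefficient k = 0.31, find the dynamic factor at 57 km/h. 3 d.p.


phi = 1 + k * V / 100
phi = 1 + 0.31 * 57 / 100
phi = 1 + 0.1767
phi = 1.177

1.177


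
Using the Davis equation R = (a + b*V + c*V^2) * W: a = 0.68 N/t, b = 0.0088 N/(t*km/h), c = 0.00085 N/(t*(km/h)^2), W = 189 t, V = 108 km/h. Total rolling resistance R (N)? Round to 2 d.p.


b*V = 0.0088 * 108 = 0.9504
c*V^2 = 0.00085 * 11664 = 9.9144
R_per_t = 0.68 + 0.9504 + 9.9144 = 11.5448 N/t
R_total = 11.5448 * 189 = 2181.97 N

2181.97


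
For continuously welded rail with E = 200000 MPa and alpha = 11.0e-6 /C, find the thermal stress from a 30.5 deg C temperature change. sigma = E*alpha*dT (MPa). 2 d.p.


sigma = E * alpha * dT
sigma = 200000 * 11.0e-6 * 30.5
sigma = 2.2 * 30.5
sigma = 67.10 MPa

67.10


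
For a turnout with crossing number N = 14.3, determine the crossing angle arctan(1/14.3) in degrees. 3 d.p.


1/N = 1/14.3 = 0.06993
angle = arctan(0.06993) = 0.069816 rad
angle = 0.069816 * 180/pi = 4.000 degrees

4.000


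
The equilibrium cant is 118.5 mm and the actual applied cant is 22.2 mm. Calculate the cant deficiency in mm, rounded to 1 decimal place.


Cant deficiency = equilibrium cant - actual cant
CD = 118.5 - 22.2
CD = 96.3 mm

96.3


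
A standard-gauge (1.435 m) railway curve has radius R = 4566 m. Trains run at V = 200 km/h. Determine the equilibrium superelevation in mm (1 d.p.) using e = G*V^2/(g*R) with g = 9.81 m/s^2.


Convert speed: V = 200 / 3.6 = 55.5556 m/s
Apply formula: e = 1.435 * 55.5556^2 / (9.81 * 4566)
e = 1.435 * 3086.4198 / 44792.46
e = 0.098879 m = 98.9 mm

98.9


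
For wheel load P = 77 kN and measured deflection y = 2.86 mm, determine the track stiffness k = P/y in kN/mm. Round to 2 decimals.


Track stiffness k = P / y
k = 77 / 2.86
k = 26.92 kN/mm

26.92


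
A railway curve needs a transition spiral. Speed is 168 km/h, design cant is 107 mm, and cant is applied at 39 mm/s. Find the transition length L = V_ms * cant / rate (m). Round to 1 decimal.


Convert speed: V = 168 / 3.6 = 46.6667 m/s
L = 46.6667 * 107 / 39
L = 4993.3333 / 39
L = 128.0 m

128.0


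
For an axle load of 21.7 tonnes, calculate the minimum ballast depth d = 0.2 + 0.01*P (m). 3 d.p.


d = 0.2 + 0.01 * 21.7
d = 0.2 + 0.217
d = 0.417 m

0.417


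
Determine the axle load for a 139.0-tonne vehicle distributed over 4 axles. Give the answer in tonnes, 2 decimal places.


Load per axle = total weight / number of axles
Load = 139.0 / 4
Load = 34.75 tonnes

34.75


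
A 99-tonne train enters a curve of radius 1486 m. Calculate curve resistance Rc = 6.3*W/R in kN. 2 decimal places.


Rc = 6.3 * W / R
Rc = 6.3 * 99 / 1486
Rc = 623.7 / 1486
Rc = 0.42 kN

0.42


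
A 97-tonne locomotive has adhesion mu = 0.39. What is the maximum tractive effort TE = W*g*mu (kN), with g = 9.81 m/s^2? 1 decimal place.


TE_max = W * g * mu
TE_max = 97 * 9.81 * 0.39
TE_max = 951.57 * 0.39
TE_max = 371.1 kN

371.1


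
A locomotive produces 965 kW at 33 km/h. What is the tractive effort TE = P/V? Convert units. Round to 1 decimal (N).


Convert: P = 965 kW = 965000 W
V = 33 / 3.6 = 9.1667 m/s
TE = 965000 / 9.1667
TE = 105272.7 N

105272.7


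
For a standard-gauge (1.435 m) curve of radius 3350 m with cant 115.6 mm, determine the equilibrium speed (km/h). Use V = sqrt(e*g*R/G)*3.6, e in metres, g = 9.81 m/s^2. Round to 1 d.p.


Convert cant: e = 115.6 mm = 0.1156 m
V_ms = sqrt(0.1156 * 9.81 * 3350 / 1.435)
V_ms = sqrt(2647.401115) = 51.4529 m/s
V = 51.4529 * 3.6 = 185.2 km/h

185.2


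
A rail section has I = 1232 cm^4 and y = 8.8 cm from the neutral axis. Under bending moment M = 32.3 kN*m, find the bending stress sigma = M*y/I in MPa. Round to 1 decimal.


Convert units:
M = 32.3 kN*m = 32300000 N*mm
y = 8.8 cm = 88 mm
I = 1232 cm^4 = 12320000 mm^4
sigma = 32300000 * 88 / 12320000
sigma = 230.7 MPa

230.7


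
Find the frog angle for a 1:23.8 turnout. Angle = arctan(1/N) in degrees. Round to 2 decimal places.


1/N = 1/23.8 = 0.042017
angle = arctan(0.042017) = 0.041992 rad
angle = 0.041992 * 180/pi = 2.41 degrees

2.41


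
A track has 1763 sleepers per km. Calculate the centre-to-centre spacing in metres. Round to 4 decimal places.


Spacing = 1000 m / number of sleepers
Spacing = 1000 / 1763
Spacing = 0.5672 m

0.5672


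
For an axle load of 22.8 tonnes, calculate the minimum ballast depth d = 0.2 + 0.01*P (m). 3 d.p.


d = 0.2 + 0.01 * 22.8
d = 0.2 + 0.228
d = 0.428 m

0.428


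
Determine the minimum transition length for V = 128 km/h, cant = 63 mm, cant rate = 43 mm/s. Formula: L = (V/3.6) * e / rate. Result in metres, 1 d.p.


Convert speed: V = 128 / 3.6 = 35.5556 m/s
L = 35.5556 * 63 / 43
L = 2240.0 / 43
L = 52.1 m

52.1


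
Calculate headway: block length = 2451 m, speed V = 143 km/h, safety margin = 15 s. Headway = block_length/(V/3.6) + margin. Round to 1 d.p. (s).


V = 143 / 3.6 = 39.7222 m/s
Block traversal time = 2451 / 39.7222 = 61.7035 s
Headway = 61.7035 + 15
Headway = 76.7 s

76.7


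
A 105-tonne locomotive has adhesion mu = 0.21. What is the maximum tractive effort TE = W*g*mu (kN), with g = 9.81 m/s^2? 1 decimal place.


TE_max = W * g * mu
TE_max = 105 * 9.81 * 0.21
TE_max = 1030.05 * 0.21
TE_max = 216.3 kN

216.3


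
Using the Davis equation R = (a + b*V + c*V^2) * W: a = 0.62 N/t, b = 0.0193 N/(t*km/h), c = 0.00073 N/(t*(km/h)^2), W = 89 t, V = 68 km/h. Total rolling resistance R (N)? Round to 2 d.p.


b*V = 0.0193 * 68 = 1.3124
c*V^2 = 0.00073 * 4624 = 3.37552
R_per_t = 0.62 + 1.3124 + 3.37552 = 5.30792 N/t
R_total = 5.30792 * 89 = 472.40 N

472.40


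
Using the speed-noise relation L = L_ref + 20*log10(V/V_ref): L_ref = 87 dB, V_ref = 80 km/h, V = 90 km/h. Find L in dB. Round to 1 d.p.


V/V_ref = 90 / 80 = 1.125
log10(1.125) = 0.051153
20 * 0.051153 = 1.0231
L = 87 + 1.0231 = 88.0 dB

88.0


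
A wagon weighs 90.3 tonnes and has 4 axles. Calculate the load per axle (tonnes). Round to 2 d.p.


Load per axle = total weight / number of axles
Load = 90.3 / 4
Load = 22.58 tonnes

22.58


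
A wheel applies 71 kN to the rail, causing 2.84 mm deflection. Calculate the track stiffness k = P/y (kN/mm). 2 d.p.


Track stiffness k = P / y
k = 71 / 2.84
k = 25.00 kN/mm

25.00


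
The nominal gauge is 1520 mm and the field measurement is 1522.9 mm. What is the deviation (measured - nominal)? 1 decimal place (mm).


Deviation = measured - nominal
Deviation = 1522.9 - 1520
Deviation = 2.9 mm

2.9


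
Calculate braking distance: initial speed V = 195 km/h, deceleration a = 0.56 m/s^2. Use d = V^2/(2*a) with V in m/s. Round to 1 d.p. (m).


Convert speed: V = 195 / 3.6 = 54.1667 m/s
V^2 = 2934.0278
d = 2934.0278 / (2 * 0.56)
d = 2934.0278 / 1.12
d = 2619.7 m

2619.7


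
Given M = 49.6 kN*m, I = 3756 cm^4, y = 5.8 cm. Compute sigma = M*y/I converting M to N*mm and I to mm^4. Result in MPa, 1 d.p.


Convert units:
M = 49.6 kN*m = 49600000 N*mm
y = 5.8 cm = 58 mm
I = 3756 cm^4 = 37560000 mm^4
sigma = 49600000 * 58 / 37560000
sigma = 76.6 MPa

76.6


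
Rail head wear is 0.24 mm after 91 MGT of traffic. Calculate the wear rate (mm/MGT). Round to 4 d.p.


Wear rate = total wear / cumulative tonnage
Rate = 0.24 / 91
Rate = 0.0026 mm/MGT

0.0026


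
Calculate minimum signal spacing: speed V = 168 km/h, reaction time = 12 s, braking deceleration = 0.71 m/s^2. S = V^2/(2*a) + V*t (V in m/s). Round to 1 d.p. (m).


V = 168 / 3.6 = 46.6667 m/s
Braking distance = 46.6667^2 / (2*0.71) = 1533.6463 m
Sighting distance = 46.6667 * 12 = 560.0 m
S = 1533.6463 + 560.0 = 2093.6 m

2093.6


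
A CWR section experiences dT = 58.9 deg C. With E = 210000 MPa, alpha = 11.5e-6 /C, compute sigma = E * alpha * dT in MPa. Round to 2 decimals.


sigma = E * alpha * dT
sigma = 210000 * 11.5e-6 * 58.9
sigma = 2.415 * 58.9
sigma = 142.24 MPa

142.24


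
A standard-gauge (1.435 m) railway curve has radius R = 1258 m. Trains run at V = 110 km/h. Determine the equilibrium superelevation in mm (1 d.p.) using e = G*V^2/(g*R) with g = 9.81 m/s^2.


Convert speed: V = 110 / 3.6 = 30.5556 m/s
Apply formula: e = 1.435 * 30.5556^2 / (9.81 * 1258)
e = 1.435 * 933.642 / 12340.98
e = 0.108563 m = 108.6 mm

108.6


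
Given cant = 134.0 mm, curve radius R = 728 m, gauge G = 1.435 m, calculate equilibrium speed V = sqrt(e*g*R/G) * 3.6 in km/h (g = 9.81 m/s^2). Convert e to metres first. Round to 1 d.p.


Convert cant: e = 134.0 mm = 0.1340 m
V_ms = sqrt(0.1340 * 9.81 * 728 / 1.435)
V_ms = sqrt(666.888585) = 25.8242 m/s
V = 25.8242 * 3.6 = 93.0 km/h

93.0


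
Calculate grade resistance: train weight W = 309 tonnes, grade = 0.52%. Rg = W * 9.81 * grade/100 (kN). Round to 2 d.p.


Rg = W * 9.81 * grade / 100
Rg = 309 * 9.81 * 0.52 / 100
Rg = 3031.29 * 0.0052
Rg = 15.76 kN

15.76


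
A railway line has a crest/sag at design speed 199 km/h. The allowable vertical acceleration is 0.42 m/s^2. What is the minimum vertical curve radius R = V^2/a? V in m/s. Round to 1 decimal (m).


Convert speed: V = 199 / 3.6 = 55.2778 m/s
V^2 = 3055.6327 m^2/s^2
R_v = 3055.6327 / 0.42
R_v = 7275.3 m

7275.3


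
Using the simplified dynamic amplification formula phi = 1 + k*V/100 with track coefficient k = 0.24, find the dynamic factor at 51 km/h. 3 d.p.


phi = 1 + k * V / 100
phi = 1 + 0.24 * 51 / 100
phi = 1 + 0.1224
phi = 1.122

1.122


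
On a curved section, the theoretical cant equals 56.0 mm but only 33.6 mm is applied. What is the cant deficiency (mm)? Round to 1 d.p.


Cant deficiency = equilibrium cant - actual cant
CD = 56.0 - 33.6
CD = 22.4 mm

22.4


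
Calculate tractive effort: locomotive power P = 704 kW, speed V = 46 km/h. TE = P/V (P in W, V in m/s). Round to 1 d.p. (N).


Convert: P = 704 kW = 704000 W
V = 46 / 3.6 = 12.7778 m/s
TE = 704000 / 12.7778
TE = 55095.7 N

55095.7


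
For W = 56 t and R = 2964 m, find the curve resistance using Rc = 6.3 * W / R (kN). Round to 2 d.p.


Rc = 6.3 * W / R
Rc = 6.3 * 56 / 2964
Rc = 352.8 / 2964
Rc = 0.12 kN

0.12


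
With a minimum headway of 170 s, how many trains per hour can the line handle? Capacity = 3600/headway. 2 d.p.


Capacity = 3600 / headway
Capacity = 3600 / 170
Capacity = 21.18 trains/hour

21.18


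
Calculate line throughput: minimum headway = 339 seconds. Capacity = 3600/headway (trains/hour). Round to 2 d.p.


Capacity = 3600 / headway
Capacity = 3600 / 339
Capacity = 10.62 trains/hour

10.62


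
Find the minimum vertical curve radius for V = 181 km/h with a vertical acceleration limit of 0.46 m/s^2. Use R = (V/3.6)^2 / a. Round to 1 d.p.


Convert speed: V = 181 / 3.6 = 50.2778 m/s
V^2 = 2527.8549 m^2/s^2
R_v = 2527.8549 / 0.46
R_v = 5495.3 m

5495.3


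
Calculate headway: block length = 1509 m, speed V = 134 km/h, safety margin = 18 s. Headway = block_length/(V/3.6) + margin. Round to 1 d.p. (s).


V = 134 / 3.6 = 37.2222 m/s
Block traversal time = 1509 / 37.2222 = 40.5403 s
Headway = 40.5403 + 18
Headway = 58.5 s

58.5


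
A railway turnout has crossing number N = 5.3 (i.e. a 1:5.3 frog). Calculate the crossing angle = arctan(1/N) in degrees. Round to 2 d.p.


1/N = 1/5.3 = 0.188679
angle = arctan(0.188679) = 0.186487 rad
angle = 0.186487 * 180/pi = 10.68 degrees

10.68


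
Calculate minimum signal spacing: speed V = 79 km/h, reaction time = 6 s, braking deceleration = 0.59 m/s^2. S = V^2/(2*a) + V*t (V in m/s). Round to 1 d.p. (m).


V = 79 / 3.6 = 21.9444 m/s
Braking distance = 21.9444^2 / (2*0.59) = 408.1005 m
Sighting distance = 21.9444 * 6 = 131.6667 m
S = 408.1005 + 131.6667 = 539.8 m

539.8


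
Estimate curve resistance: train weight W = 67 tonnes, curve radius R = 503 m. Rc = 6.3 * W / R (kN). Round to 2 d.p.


Rc = 6.3 * W / R
Rc = 6.3 * 67 / 503
Rc = 422.1 / 503
Rc = 0.84 kN

0.84


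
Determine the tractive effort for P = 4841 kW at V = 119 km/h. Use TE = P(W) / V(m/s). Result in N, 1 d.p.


Convert: P = 4841 kW = 4841000 W
V = 119 / 3.6 = 33.0556 m/s
TE = 4841000 / 33.0556
TE = 146450.4 N

146450.4


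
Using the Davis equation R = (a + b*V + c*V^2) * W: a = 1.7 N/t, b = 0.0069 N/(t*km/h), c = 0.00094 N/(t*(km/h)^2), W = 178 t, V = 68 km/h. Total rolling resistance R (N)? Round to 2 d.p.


b*V = 0.0069 * 68 = 0.4692
c*V^2 = 0.00094 * 4624 = 4.34656
R_per_t = 1.7 + 0.4692 + 4.34656 = 6.51576 N/t
R_total = 6.51576 * 178 = 1159.81 N

1159.81


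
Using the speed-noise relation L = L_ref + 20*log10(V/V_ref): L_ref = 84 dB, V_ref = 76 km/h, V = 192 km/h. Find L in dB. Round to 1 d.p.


V/V_ref = 192 / 76 = 2.526316
log10(2.526316) = 0.402488
20 * 0.402488 = 8.0498
L = 84 + 8.0498 = 92.0 dB

92.0


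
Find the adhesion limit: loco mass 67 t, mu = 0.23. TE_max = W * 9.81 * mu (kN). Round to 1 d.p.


TE_max = W * g * mu
TE_max = 67 * 9.81 * 0.23
TE_max = 657.27 * 0.23
TE_max = 151.2 kN

151.2


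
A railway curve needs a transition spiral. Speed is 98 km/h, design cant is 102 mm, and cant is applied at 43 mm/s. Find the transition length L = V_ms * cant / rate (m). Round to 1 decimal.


Convert speed: V = 98 / 3.6 = 27.2222 m/s
L = 27.2222 * 102 / 43
L = 2776.6667 / 43
L = 64.6 m

64.6


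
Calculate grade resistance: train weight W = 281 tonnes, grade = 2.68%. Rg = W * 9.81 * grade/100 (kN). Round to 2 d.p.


Rg = W * 9.81 * grade / 100
Rg = 281 * 9.81 * 2.68 / 100
Rg = 2756.61 * 0.0268
Rg = 73.88 kN

73.88


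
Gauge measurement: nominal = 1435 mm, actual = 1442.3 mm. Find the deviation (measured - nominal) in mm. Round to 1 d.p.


Deviation = measured - nominal
Deviation = 1442.3 - 1435
Deviation = 7.3 mm

7.3


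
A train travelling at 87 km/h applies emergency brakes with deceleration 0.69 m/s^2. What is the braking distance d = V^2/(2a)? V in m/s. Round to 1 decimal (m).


Convert speed: V = 87 / 3.6 = 24.1667 m/s
V^2 = 584.0278
d = 584.0278 / (2 * 0.69)
d = 584.0278 / 1.38
d = 423.2 m

423.2


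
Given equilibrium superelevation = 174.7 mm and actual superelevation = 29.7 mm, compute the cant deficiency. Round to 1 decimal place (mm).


Cant deficiency = equilibrium cant - actual cant
CD = 174.7 - 29.7
CD = 145.0 mm

145.0


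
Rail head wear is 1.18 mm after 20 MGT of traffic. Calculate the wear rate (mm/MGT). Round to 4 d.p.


Wear rate = total wear / cumulative tonnage
Rate = 1.18 / 20
Rate = 0.0590 mm/MGT

0.0590


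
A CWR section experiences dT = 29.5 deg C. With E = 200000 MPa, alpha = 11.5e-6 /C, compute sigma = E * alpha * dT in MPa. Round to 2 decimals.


sigma = E * alpha * dT
sigma = 200000 * 11.5e-6 * 29.5
sigma = 2.3 * 29.5
sigma = 67.85 MPa

67.85


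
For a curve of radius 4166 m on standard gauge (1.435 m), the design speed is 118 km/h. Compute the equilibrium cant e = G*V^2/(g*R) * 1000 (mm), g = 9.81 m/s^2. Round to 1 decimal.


Convert speed: V = 118 / 3.6 = 32.7778 m/s
Apply formula: e = 1.435 * 32.7778^2 / (9.81 * 4166)
e = 1.435 * 1074.3827 / 40868.46
e = 0.037724 m = 37.7 mm

37.7


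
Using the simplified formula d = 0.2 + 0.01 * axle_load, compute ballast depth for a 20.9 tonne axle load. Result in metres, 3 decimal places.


d = 0.2 + 0.01 * 20.9
d = 0.2 + 0.209
d = 0.409 m

0.409


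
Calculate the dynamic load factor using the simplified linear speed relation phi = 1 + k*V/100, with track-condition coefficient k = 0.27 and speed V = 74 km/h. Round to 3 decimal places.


phi = 1 + k * V / 100
phi = 1 + 0.27 * 74 / 100
phi = 1 + 0.1998
phi = 1.200

1.200


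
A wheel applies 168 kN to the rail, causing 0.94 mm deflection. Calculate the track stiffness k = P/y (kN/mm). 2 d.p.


Track stiffness k = P / y
k = 168 / 0.94
k = 178.72 kN/mm

178.72


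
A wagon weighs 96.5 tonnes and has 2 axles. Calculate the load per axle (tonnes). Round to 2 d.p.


Load per axle = total weight / number of axles
Load = 96.5 / 2
Load = 48.25 tonnes

48.25


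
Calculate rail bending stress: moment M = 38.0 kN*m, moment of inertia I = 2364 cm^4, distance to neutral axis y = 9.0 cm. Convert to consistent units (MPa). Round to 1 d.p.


Convert units:
M = 38.0 kN*m = 38000000 N*mm
y = 9.0 cm = 90 mm
I = 2364 cm^4 = 23640000 mm^4
sigma = 38000000 * 90 / 23640000
sigma = 144.7 MPa

144.7


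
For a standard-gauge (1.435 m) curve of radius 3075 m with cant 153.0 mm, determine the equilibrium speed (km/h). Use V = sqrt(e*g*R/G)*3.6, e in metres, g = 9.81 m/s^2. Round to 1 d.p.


Convert cant: e = 153.0 mm = 0.1530 m
V_ms = sqrt(0.1530 * 9.81 * 3075 / 1.435)
V_ms = sqrt(3216.278571) = 56.7122 m/s
V = 56.7122 * 3.6 = 204.2 km/h

204.2


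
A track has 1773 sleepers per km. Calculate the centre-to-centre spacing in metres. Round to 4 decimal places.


Spacing = 1000 m / number of sleepers
Spacing = 1000 / 1773
Spacing = 0.5640 m

0.5640


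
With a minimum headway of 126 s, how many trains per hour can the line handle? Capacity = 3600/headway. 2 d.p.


Capacity = 3600 / headway
Capacity = 3600 / 126
Capacity = 28.57 trains/hour

28.57


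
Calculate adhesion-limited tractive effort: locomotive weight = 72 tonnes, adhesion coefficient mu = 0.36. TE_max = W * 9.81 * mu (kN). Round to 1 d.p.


TE_max = W * g * mu
TE_max = 72 * 9.81 * 0.36
TE_max = 706.32 * 0.36
TE_max = 254.3 kN

254.3


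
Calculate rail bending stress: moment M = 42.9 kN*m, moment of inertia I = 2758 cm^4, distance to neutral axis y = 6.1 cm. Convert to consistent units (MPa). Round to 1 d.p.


Convert units:
M = 42.9 kN*m = 42900000 N*mm
y = 6.1 cm = 61 mm
I = 2758 cm^4 = 27580000 mm^4
sigma = 42900000 * 61 / 27580000
sigma = 94.9 MPa

94.9


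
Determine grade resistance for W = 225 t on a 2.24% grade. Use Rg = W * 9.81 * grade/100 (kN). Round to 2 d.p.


Rg = W * 9.81 * grade / 100
Rg = 225 * 9.81 * 2.24 / 100
Rg = 2207.25 * 0.0224
Rg = 49.44 kN

49.44


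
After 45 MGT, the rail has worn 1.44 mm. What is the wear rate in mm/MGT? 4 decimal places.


Wear rate = total wear / cumulative tonnage
Rate = 1.44 / 45
Rate = 0.0320 mm/MGT

0.0320


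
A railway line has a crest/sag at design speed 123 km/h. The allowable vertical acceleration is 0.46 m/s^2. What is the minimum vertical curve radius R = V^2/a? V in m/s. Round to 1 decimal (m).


Convert speed: V = 123 / 3.6 = 34.1667 m/s
V^2 = 1167.3611 m^2/s^2
R_v = 1167.3611 / 0.46
R_v = 2537.7 m

2537.7


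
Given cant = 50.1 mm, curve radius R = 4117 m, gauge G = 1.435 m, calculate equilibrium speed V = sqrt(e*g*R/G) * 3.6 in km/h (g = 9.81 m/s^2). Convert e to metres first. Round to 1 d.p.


Convert cant: e = 50.1 mm = 0.0501 m
V_ms = sqrt(0.0501 * 9.81 * 4117 / 1.435)
V_ms = sqrt(1410.053852) = 37.5507 m/s
V = 37.5507 * 3.6 = 135.2 km/h

135.2


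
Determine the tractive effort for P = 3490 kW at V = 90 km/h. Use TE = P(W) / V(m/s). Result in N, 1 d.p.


Convert: P = 3490 kW = 3490000 W
V = 90 / 3.6 = 25.0 m/s
TE = 3490000 / 25.0
TE = 139600.0 N

139600.0


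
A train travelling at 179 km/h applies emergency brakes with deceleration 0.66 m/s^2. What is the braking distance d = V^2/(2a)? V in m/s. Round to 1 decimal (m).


Convert speed: V = 179 / 3.6 = 49.7222 m/s
V^2 = 2472.2994
d = 2472.2994 / (2 * 0.66)
d = 2472.2994 / 1.32
d = 1873.0 m

1873.0


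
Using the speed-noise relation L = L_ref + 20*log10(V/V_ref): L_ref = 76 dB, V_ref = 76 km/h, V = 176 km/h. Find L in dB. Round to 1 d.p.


V/V_ref = 176 / 76 = 2.315789
log10(2.315789) = 0.364699
20 * 0.364699 = 7.294
L = 76 + 7.294 = 83.3 dB

83.3


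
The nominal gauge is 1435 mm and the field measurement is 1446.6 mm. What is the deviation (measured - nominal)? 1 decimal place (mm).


Deviation = measured - nominal
Deviation = 1446.6 - 1435
Deviation = 11.6 mm

11.6


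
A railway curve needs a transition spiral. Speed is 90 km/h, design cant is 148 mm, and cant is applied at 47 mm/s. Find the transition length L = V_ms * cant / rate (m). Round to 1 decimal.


Convert speed: V = 90 / 3.6 = 25.0 m/s
L = 25.0 * 148 / 47
L = 3700.0 / 47
L = 78.7 m

78.7


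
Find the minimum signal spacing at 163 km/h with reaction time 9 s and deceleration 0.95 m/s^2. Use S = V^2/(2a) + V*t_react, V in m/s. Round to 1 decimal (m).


V = 163 / 3.6 = 45.2778 m/s
Braking distance = 45.2778^2 / (2*0.95) = 1078.988 m
Sighting distance = 45.2778 * 9 = 407.5 m
S = 1078.988 + 407.5 = 1486.5 m

1486.5


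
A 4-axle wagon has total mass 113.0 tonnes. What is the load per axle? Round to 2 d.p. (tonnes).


Load per axle = total weight / number of axles
Load = 113.0 / 4
Load = 28.25 tonnes

28.25


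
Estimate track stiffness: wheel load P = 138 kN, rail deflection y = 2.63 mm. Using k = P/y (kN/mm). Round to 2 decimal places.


Track stiffness k = P / y
k = 138 / 2.63
k = 52.47 kN/mm

52.47


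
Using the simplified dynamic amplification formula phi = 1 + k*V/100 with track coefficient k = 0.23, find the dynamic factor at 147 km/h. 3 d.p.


phi = 1 + k * V / 100
phi = 1 + 0.23 * 147 / 100
phi = 1 + 0.3381
phi = 1.338

1.338


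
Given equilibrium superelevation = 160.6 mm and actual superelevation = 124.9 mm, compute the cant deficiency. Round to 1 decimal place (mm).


Cant deficiency = equilibrium cant - actual cant
CD = 160.6 - 124.9
CD = 35.7 mm

35.7


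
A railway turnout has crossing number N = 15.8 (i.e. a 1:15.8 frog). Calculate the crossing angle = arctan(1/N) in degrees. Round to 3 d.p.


1/N = 1/15.8 = 0.063291
angle = arctan(0.063291) = 0.063207 rad
angle = 0.063207 * 180/pi = 3.621 degrees

3.621


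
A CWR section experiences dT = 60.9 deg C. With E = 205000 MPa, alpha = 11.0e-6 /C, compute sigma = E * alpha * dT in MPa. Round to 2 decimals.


sigma = E * alpha * dT
sigma = 205000 * 11.0e-6 * 60.9
sigma = 2.255 * 60.9
sigma = 137.33 MPa

137.33


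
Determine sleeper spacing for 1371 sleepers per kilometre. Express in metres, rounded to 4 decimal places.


Spacing = 1000 m / number of sleepers
Spacing = 1000 / 1371
Spacing = 0.7294 m

0.7294


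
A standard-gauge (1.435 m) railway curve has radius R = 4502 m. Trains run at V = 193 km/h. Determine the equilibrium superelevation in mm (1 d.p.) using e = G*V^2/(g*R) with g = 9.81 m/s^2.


Convert speed: V = 193 / 3.6 = 53.6111 m/s
Apply formula: e = 1.435 * 53.6111^2 / (9.81 * 4502)
e = 1.435 * 2874.1512 / 44164.62
e = 0.093387 m = 93.4 mm

93.4


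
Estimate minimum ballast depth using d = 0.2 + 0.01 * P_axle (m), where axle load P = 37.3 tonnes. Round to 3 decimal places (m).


d = 0.2 + 0.01 * 37.3
d = 0.2 + 0.373
d = 0.573 m

0.573


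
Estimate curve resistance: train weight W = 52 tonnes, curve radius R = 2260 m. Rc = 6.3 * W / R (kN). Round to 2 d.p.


Rc = 6.3 * W / R
Rc = 6.3 * 52 / 2260
Rc = 327.6 / 2260
Rc = 0.14 kN

0.14


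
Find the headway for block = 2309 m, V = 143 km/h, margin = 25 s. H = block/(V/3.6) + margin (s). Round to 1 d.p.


V = 143 / 3.6 = 39.7222 m/s
Block traversal time = 2309 / 39.7222 = 58.1287 s
Headway = 58.1287 + 25
Headway = 83.1 s

83.1


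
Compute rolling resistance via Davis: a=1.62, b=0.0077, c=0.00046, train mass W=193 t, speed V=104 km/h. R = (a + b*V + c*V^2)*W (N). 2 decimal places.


b*V = 0.0077 * 104 = 0.8008
c*V^2 = 0.00046 * 10816 = 4.97536
R_per_t = 1.62 + 0.8008 + 4.97536 = 7.39616 N/t
R_total = 7.39616 * 193 = 1427.46 N

1427.46


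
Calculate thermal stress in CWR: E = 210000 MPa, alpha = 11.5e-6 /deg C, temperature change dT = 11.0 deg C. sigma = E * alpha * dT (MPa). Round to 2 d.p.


sigma = E * alpha * dT
sigma = 210000 * 11.5e-6 * 11.0
sigma = 2.415 * 11.0
sigma = 26.57 MPa

26.57


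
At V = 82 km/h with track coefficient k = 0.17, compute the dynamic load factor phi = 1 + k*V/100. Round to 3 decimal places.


phi = 1 + k * V / 100
phi = 1 + 0.17 * 82 / 100
phi = 1 + 0.1394
phi = 1.139

1.139


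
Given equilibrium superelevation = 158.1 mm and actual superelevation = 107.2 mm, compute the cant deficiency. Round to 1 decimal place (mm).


Cant deficiency = equilibrium cant - actual cant
CD = 158.1 - 107.2
CD = 50.9 mm

50.9


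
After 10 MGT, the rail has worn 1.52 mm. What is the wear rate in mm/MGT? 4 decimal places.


Wear rate = total wear / cumulative tonnage
Rate = 1.52 / 10
Rate = 0.1520 mm/MGT

0.1520


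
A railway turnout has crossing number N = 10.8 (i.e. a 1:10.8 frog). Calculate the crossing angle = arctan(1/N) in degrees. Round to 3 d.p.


1/N = 1/10.8 = 0.092593
angle = arctan(0.092593) = 0.092329 rad
angle = 0.092329 * 180/pi = 5.290 degrees

5.290


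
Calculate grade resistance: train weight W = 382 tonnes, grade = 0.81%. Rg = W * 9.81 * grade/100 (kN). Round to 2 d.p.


Rg = W * 9.81 * grade / 100
Rg = 382 * 9.81 * 0.81 / 100
Rg = 3747.42 * 0.0081
Rg = 30.35 kN

30.35


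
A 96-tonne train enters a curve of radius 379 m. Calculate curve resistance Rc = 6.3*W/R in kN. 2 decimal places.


Rc = 6.3 * W / R
Rc = 6.3 * 96 / 379
Rc = 604.8 / 379
Rc = 1.60 kN

1.60


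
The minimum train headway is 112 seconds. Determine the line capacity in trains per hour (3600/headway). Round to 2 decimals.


Capacity = 3600 / headway
Capacity = 3600 / 112
Capacity = 32.14 trains/hour

32.14


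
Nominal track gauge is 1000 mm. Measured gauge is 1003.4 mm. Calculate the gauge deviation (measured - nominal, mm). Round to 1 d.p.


Deviation = measured - nominal
Deviation = 1003.4 - 1000
Deviation = 3.4 mm

3.4


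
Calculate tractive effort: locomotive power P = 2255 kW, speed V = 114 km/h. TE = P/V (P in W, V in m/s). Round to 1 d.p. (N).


Convert: P = 2255 kW = 2255000 W
V = 114 / 3.6 = 31.6667 m/s
TE = 2255000 / 31.6667
TE = 71210.5 N

71210.5


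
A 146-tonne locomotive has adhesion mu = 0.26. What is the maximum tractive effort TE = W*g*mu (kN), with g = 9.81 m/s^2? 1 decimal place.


TE_max = W * g * mu
TE_max = 146 * 9.81 * 0.26
TE_max = 1432.26 * 0.26
TE_max = 372.4 kN

372.4


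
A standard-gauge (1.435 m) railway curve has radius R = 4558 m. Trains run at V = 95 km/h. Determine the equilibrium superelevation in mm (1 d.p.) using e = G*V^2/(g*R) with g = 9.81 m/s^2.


Convert speed: V = 95 / 3.6 = 26.3889 m/s
Apply formula: e = 1.435 * 26.3889^2 / (9.81 * 4558)
e = 1.435 * 696.3735 / 44713.98
e = 0.022349 m = 22.3 mm

22.3


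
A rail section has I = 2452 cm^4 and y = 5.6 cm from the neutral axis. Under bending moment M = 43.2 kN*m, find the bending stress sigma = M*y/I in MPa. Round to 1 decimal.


Convert units:
M = 43.2 kN*m = 43200000 N*mm
y = 5.6 cm = 56 mm
I = 2452 cm^4 = 24520000 mm^4
sigma = 43200000 * 56 / 24520000
sigma = 98.7 MPa

98.7
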